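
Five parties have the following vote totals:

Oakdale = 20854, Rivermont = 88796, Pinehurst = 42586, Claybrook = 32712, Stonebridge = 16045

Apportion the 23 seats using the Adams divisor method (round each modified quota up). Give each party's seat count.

Standard divisor 200993/23 ≈ 8738.826; standard quotas: Oakdale 2.386, Rivermont 10.161, Pinehurst 4.873, Claybrook 3.743, Stonebridge 1.836.
Rounding up gives 3, 11, 5, 4, 2 = 25 seats, so the divisor must be adjusted.
With modified divisor 10100: modified quotas Oakdale 2.065, Rivermont 8.792, Pinehurst 4.216, Claybrook 3.239, Stonebridge 1.589.
Rounding up: Oakdale 3, Rivermont 9, Pinehurst 5, Claybrook 4, Stonebridge 2 (total 23).

Oakdale: 3, Rivermont: 9, Pinehurst: 5, Claybrook: 4, Stonebridge: 2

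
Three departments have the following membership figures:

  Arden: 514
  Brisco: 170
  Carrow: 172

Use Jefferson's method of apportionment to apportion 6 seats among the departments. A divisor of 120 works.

With modified divisor 120: modified quotas Arden 4.283, Brisco 1.417, Carrow 1.433.
Rounding down: Arden 4, Brisco 1, Carrow 1 (total 6).

Arden 4, Brisco 1, Carrow 1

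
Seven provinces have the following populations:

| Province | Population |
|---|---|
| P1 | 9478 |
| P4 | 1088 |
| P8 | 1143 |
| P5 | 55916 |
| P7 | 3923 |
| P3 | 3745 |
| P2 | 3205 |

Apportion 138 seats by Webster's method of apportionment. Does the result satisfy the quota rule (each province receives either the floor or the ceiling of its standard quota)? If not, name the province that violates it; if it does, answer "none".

P5

Standard quotas: P1 16.662, P4 1.913, P8 2.009, P5 98.301, P7 6.897, P3 6.584, P2 5.634.
Webster allocation: P1 17, P4 2, P8 2, P5 97, P7 7, P3 7, P2 6.
P5 has quota 98.301 (lower 98, upper 99) but receives 97 — outside the quota interval.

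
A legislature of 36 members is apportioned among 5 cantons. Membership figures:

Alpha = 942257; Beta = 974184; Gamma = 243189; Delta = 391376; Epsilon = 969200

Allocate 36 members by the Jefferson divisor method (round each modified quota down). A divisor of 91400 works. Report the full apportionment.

Alpha: 10; Beta: 10; Gamma: 2; Delta: 4; Epsilon: 10

With modified divisor 91400: modified quotas Alpha 10.309, Beta 10.658, Gamma 2.661, Delta 4.282, Epsilon 10.604.
Rounding down: Alpha 10, Beta 10, Gamma 2, Delta 4, Epsilon 10 (total 36).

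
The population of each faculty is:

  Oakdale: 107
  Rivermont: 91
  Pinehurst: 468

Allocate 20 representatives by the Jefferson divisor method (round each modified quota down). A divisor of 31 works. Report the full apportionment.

Oakdale=3, Rivermont=2, Pinehurst=15

With modified divisor 31: modified quotas Oakdale 3.452, Rivermont 2.935, Pinehurst 15.097.
Rounding down: Oakdale 3, Rivermont 2, Pinehurst 15 (total 20).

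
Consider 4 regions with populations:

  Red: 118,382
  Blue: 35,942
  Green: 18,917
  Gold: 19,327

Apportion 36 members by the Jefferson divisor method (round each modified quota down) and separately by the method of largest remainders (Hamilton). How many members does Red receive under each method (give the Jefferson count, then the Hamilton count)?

Jefferson: Red 23, Blue 7, Green 3, Gold 3.
Hamilton: Red 22, Blue 7, Green 3, Gold 4.
Red gets 23 under Jefferson and 22 under Hamilton.

23 and 22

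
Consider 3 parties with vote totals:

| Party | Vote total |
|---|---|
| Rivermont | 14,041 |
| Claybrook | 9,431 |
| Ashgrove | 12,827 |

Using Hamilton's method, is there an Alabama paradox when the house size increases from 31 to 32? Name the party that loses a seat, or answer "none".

none

At 31 seats: Rivermont 12, Claybrook 8, Ashgrove 11.
At 32 seats: Rivermont 13, Claybrook 8, Ashgrove 11.
No party's allocation decreased.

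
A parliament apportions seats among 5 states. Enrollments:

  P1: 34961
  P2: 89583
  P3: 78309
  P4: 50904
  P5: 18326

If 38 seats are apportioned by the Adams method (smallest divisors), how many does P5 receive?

3

Standard divisor 272083/38 ≈ 7160.079; standard quotas: P1 4.883, P2 12.511, P3 10.937, P4 7.109, P5 2.559.
Rounding up gives 5, 13, 11, 8, 3 = 40 seats, so the divisor must be adjusted.
With modified divisor 7600: modified quotas P1 4.600, P2 11.787, P3 10.304, P4 6.698, P5 2.411.
Rounding up: P1 5, P2 12, P3 11, P4 7, P5 3 (total 38).
P5 receives 3.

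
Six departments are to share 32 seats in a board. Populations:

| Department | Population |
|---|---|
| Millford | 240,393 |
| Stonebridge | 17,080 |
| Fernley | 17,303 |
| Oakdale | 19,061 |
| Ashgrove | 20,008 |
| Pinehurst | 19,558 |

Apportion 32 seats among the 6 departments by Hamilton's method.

Millford: 23, Stonebridge: 1, Fernley: 2, Oakdale: 2, Ashgrove: 2, Pinehurst: 2

Total 333403; standard divisor 333403/32 ≈ 10418.844.
Standard quotas: Millford 23.0729, Stonebridge 1.6393, Fernley 1.6607, Oakdale 1.8295, Ashgrove 1.9204, Pinehurst 1.8772.
Lower quotas: Millford 23, Stonebridge 1, Fernley 1, Oakdale 1, Ashgrove 1, Pinehurst 1 (sum 28, leaving 4 seats).
Remainders in descending order: Ashgrove 0.9204, Pinehurst 0.8772, Oakdale 0.8295, Fernley 0.6607, Stonebridge 0.6393, Millford 0.0729.
Largest remainders: Ashgrove, Pinehurst, Oakdale, Fernley receive the extra seats.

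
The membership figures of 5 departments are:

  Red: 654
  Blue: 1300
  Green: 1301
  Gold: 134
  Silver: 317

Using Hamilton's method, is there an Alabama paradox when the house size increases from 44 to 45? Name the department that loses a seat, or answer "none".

Gold

At 44 seats: Red 8, Blue 15, Green 15, Gold 2, Silver 4.
At 45 seats: Red 8, Blue 16, Green 16, Gold 1, Silver 4.
Gold drops from 2 to 1.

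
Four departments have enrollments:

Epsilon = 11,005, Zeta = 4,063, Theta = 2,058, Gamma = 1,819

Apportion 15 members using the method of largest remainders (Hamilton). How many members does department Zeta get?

3

Standard divisor: 18945 ÷ 15 = 1263.
Standard quotas: Epsilon 8.7134, Zeta 3.2169, Theta 1.6295, Gamma 1.4402.
Lower quotas: Epsilon 8, Zeta 3, Theta 1, Gamma 1 (sum 13, leaving 2 seats).
Remainders in descending order: Epsilon 0.7134, Theta 0.6295, Gamma 0.4402, Zeta 0.2169.
Largest remainders: Epsilon, Theta receive the extra seats.
Zeta receives 3.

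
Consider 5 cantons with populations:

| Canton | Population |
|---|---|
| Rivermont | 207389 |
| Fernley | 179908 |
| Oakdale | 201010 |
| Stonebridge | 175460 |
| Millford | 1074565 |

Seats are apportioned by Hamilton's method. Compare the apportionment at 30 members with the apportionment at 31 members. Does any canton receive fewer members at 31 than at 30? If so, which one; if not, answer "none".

none

At 30 seats: Rivermont 3, Fernley 3, Oakdale 3, Stonebridge 3, Millford 18.
At 31 seats: Rivermont 4, Fernley 3, Oakdale 3, Stonebridge 3, Millford 18.
No canton's allocation decreased.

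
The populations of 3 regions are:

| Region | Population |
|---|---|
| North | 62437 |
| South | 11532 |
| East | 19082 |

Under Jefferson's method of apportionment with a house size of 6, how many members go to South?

Standard divisor 93051/6 ≈ 15508.5; standard quotas: North 4.026, South 0.744, East 1.230.
Rounding down gives 4, 0, 1 = 5 seats, so the divisor must be adjusted.
With modified divisor 12000: modified quotas North 5.203, South 0.961, East 1.590.
Rounding down: North 5, South 0, East 1 (total 6).
South receives 0.

0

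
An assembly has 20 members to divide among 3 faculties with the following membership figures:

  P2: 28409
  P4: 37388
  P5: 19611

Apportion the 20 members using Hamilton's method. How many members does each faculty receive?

The standard divisor is 85408/20 ≈ 4270.4.
Standard quotas: P2 6.6525, P4 8.7552, P5 4.5923.
Lower quotas: P2 6, P4 8, P5 4 (sum 18, leaving 2 seats).
Remainders in descending order: P4 0.7552, P2 0.6525, P5 0.5923.
Largest remainders: P4, P2 receive the extra seats.

P2: 7; P4: 9; P5: 4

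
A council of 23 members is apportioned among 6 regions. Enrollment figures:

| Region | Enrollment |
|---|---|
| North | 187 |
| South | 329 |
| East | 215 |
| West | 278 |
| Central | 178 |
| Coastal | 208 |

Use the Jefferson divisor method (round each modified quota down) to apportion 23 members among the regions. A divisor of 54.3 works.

North 3; South 6; East 3; West 5; Central 3; Coastal 3

With modified divisor 54.3: modified quotas North 3.444, South 6.059, East 3.959, West 5.120, Central 3.278, Coastal 3.831.
Rounding down: North 3, South 6, East 3, West 5, Central 3, Coastal 3 (total 23).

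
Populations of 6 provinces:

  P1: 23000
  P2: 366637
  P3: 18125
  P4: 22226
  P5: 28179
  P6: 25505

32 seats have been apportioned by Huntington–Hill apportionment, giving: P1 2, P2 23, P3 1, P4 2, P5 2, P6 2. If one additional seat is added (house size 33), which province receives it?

P2

Priority for the next seat is population ÷ (√(s·(s+1))).
Priorities: P1 9389.711, P2 15605.107, P3 12816.310, P4 9073.727, P5 11504.029, P6 10412.373.
Highest priority: P2.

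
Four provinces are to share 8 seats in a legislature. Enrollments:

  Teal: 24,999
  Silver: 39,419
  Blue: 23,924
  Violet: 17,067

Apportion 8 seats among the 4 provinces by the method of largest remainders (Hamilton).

Teal: 2, Silver: 3, Blue: 2, Violet: 1

The standard divisor is 105409/8 ≈ 13176.125.
Standard quotas: Teal 1.8973, Silver 2.9917, Blue 1.8157, Violet 1.2953.
Lower quotas: Teal 1, Silver 2, Blue 1, Violet 1 (sum 5, leaving 3 seats).
Remainders in descending order: Silver 0.9917, Teal 0.8973, Blue 0.8157, Violet 0.2953.
Largest remainders: Silver, Teal, Blue receive the extra seats.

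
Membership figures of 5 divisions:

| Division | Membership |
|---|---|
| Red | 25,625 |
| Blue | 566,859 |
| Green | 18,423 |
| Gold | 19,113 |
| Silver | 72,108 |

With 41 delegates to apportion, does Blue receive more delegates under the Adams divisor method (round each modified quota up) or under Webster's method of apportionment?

Adams: Red 2, Blue 31, Green 2, Gold 2, Silver 4.
Webster: Red 2, Blue 33, Green 1, Gold 1, Silver 4.
Blue gets 31 under Adams and 33 under Webster.

Webster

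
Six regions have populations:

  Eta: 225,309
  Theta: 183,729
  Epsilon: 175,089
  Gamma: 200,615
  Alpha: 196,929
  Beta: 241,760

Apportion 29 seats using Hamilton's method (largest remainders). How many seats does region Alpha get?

The standard divisor is 1223431/29 ≈ 42187.276.
Standard quotas: Eta 5.3407, Theta 4.3551, Epsilon 4.1503, Gamma 4.7553, Alpha 4.6680, Beta 5.7306.
Lower quotas: Eta 5, Theta 4, Epsilon 4, Gamma 4, Alpha 4, Beta 5 (sum 26, leaving 3 seats).
Remainders in descending order: Gamma 0.7553, Beta 0.7306, Alpha 0.6680, Theta 0.3551, Eta 0.3407, Epsilon 0.1503.
Largest remainders: Gamma, Beta, Alpha receive the extra seats.
Alpha receives 5.

5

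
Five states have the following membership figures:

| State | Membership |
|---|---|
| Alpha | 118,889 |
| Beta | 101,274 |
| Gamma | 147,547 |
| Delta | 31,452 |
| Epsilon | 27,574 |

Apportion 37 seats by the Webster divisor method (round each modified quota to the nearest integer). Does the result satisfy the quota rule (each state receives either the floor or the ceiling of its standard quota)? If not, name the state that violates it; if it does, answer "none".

none

Standard quotas: Alpha 10.308, Beta 8.781, Gamma 12.793, Delta 2.727, Epsilon 2.391.
Webster allocation: Alpha 10, Beta 9, Gamma 13, Delta 3, Epsilon 2.
Every allocation lies between the lower and upper quota.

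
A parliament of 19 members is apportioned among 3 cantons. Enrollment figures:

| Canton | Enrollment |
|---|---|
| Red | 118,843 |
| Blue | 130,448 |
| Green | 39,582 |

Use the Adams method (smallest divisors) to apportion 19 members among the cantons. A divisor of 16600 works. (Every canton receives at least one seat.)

With modified divisor 16600: modified quotas Red 7.159, Blue 7.858, Green 2.384.
Rounding up: Red 8, Blue 8, Green 3 (total 19).

Red 8, Blue 8, Green 3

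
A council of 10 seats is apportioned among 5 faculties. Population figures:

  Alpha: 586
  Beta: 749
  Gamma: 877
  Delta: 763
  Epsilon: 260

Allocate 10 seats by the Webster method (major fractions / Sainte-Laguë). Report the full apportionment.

Alpha 2; Beta 2; Gamma 3; Delta 2; Epsilon 1

Standard divisor 3235/10 ≈ 323.5; standard quotas: Alpha 1.811, Beta 2.315, Gamma 2.711, Delta 2.359, Epsilon 0.804.
Rounding to the nearest integer gives Alpha 2, Beta 2, Gamma 3, Delta 2, Epsilon 1 — total 10, matching the house size, so no adjustment is needed.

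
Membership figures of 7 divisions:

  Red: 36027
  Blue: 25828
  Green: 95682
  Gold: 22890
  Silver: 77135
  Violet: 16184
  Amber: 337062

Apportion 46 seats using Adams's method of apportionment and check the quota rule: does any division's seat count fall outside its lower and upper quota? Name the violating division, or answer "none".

Standard quotas: Red 2.713, Blue 1.945, Green 7.206, Gold 1.724, Silver 5.809, Violet 1.219, Amber 25.384.
Adams allocation: Red 3, Blue 2, Green 7, Gold 2, Silver 6, Violet 2, Amber 24.
Amber has quota 25.384 (lower 25, upper 26) but receives 24 — outside the quota interval.

Amber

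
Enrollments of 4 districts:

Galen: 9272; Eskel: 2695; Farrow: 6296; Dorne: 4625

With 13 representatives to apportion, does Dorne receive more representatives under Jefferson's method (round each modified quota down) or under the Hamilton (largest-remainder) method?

Hamilton

Jefferson: Galen 6, Eskel 1, Farrow 4, Dorne 2.
Hamilton: Galen 5, Eskel 1, Farrow 4, Dorne 3.
Dorne gets 2 under Jefferson and 3 under Hamilton.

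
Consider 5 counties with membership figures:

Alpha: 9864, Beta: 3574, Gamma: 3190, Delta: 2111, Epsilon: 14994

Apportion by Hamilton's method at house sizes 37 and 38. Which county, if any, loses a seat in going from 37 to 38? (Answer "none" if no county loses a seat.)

At 37 seats: Alpha 11, Beta 4, Gamma 4, Delta 2, Epsilon 16.
At 38 seats: Alpha 11, Beta 4, Gamma 4, Delta 2, Epsilon 17.
No county's allocation decreased.

none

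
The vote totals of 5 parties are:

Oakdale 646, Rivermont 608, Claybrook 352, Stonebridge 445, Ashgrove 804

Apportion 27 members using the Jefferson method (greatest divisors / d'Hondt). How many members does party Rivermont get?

Standard divisor 2855/27 ≈ 105.741; standard quotas: Oakdale 6.109, Rivermont 5.750, Claybrook 3.329, Stonebridge 4.208, Ashgrove 7.604.
Rounding down gives 6, 5, 3, 4, 7 = 25 seats, so the divisor must be adjusted.
With modified divisor 100: modified quotas Oakdale 6.460, Rivermont 6.080, Claybrook 3.520, Stonebridge 4.450, Ashgrove 8.040.
Rounding down: Oakdale 6, Rivermont 6, Claybrook 3, Stonebridge 4, Ashgrove 8 (total 27).
Rivermont receives 6.

6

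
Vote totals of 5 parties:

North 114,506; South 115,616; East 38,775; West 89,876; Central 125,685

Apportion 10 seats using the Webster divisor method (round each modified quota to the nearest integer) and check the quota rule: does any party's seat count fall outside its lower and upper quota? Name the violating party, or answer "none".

none

Standard quotas: North 2.364, South 2.387, East 0.800, West 1.855, Central 2.594.
Webster allocation: North 2, South 2, East 1, West 2, Central 3.
Every allocation lies between the lower and upper quota.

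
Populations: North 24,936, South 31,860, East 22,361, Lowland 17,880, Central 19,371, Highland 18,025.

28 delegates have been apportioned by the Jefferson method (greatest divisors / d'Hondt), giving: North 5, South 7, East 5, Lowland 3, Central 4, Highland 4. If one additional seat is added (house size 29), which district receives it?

Priority for the next seat is population ÷ (current seats + 1).
Priorities: North 4156.000, South 3982.500, East 3726.833, Lowland 4470.000, Central 3874.200, Highland 3605.000.
Highest priority: Lowland.

Lowland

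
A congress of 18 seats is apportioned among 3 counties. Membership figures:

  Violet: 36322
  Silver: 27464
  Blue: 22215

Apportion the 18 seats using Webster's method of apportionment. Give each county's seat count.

Violet=7, Silver=6, Blue=5

Standard divisor 86001/18 ≈ 4777.833; standard quotas: Violet 7.602, Silver 5.748, Blue 4.650.
Rounding to the nearest integer gives 8, 6, 5 = 19 seats, so the divisor must be adjusted.
With modified divisor 4900: modified quotas Violet 7.413, Silver 5.605, Blue 4.534.
Rounding to the nearest integer: Violet 7, Silver 6, Blue 5 (total 18).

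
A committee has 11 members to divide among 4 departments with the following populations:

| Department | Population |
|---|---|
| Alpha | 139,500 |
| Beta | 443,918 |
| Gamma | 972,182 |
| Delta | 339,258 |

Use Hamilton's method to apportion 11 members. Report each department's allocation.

Standard divisor: 1894858 ÷ 11 ≈ 172259.818.
Standard quotas: Alpha 0.8098, Beta 2.5770, Gamma 5.6437, Delta 1.9695.
Lower quotas: Alpha 0, Beta 2, Gamma 5, Delta 1 (sum 8, leaving 3 seats).
Remainders in descending order: Delta 0.9695, Alpha 0.8098, Gamma 0.6437, Beta 0.5770.
Largest remainders: Delta, Alpha, Gamma receive the extra seats.

Alpha: 1; Beta: 2; Gamma: 6; Delta: 2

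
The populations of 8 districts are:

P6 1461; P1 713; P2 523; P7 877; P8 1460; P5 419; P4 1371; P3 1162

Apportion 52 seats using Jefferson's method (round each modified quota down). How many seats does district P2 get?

3

Standard divisor 7986/52 ≈ 153.577; standard quotas: P6 9.513, P1 4.643, P2 3.405, P7 5.710, P8 9.507, P5 2.728, P4 8.927, P3 7.566.
Rounding down gives 9, 4, 3, 5, 9, 2, 8, 7 = 47 seats, so the divisor must be adjusted.
With modified divisor 144: modified quotas P6 10.146, P1 4.951, P2 3.632, P7 6.090, P8 10.139, P5 2.910, P4 9.521, P3 8.069.
Rounding down: P6 10, P1 4, P2 3, P7 6, P8 10, P5 2, P4 9, P3 8 (total 52).
P2 receives 3.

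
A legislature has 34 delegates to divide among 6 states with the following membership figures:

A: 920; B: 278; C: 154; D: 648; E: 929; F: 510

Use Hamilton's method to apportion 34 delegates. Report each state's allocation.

A 9, B 3, C 2, D 6, E 9, F 5

Standard divisor: 3439 ÷ 34 ≈ 101.147.
Standard quotas: A 9.096, B 2.748, C 1.523, D 6.407, E 9.185, F 5.042.
Lower quotas: A 9, B 2, C 1, D 6, E 9, F 5 (sum 32, leaving 2 seats).
Remainders in descending order: B 0.748, C 0.523, D 0.407, E 0.185, A 0.096, F 0.042.
The surplus seats go to B, C.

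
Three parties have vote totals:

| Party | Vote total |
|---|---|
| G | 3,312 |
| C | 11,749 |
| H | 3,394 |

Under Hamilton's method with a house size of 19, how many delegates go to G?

3

Standard divisor: 18455 ÷ 19 ≈ 971.316.
Standard quotas: G 3.4098, C 12.0960, H 3.4942.
Lower quotas: G 3, C 12, H 3 (sum 18, leaving 1 seat).
Remainders in descending order: H 0.4942, G 0.4098, C 0.0960.
The surplus seat goes to H.
G receives 3.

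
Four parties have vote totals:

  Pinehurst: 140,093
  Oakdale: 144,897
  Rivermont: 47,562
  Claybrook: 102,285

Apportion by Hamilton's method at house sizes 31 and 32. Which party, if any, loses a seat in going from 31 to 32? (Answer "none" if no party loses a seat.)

At 31 seats: Pinehurst 10, Oakdale 10, Rivermont 4, Claybrook 7.
At 32 seats: Pinehurst 10, Oakdale 11, Rivermont 3, Claybrook 8.
Rivermont drops from 4 to 3.

Rivermont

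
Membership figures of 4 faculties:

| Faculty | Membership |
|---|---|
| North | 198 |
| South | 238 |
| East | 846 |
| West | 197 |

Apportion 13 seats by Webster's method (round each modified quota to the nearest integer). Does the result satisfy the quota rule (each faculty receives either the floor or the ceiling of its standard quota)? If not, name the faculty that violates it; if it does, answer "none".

Standard quotas: North 1.740, South 2.092, East 7.436, West 1.732.
Webster allocation: North 2, South 2, East 7, West 2.
Every allocation lies between the lower and upper quota.

none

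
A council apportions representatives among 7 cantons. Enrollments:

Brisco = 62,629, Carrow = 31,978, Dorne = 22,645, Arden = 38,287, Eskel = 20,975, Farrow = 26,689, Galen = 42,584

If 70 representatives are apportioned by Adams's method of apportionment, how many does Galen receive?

12

Standard divisor 245787/70 ≈ 3511.243; standard quotas: Brisco 17.837, Carrow 9.107, Dorne 6.449, Arden 10.904, Eskel 5.974, Farrow 7.601, Galen 12.128.
Rounding up gives 18, 10, 7, 11, 6, 8, 13 = 73 seats, so the divisor must be adjusted.
With modified divisor 3700: modified quotas Brisco 16.927, Carrow 8.643, Dorne 6.120, Arden 10.348, Eskel 5.669, Farrow 7.213, Galen 11.509.
Rounding up: Brisco 17, Carrow 9, Dorne 7, Arden 11, Eskel 6, Farrow 8, Galen 12 (total 70).
Galen receives 12.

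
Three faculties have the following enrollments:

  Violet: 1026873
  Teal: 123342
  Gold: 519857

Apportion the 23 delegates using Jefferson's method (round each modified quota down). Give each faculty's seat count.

Violet: 15, Teal: 1, Gold: 7

Standard divisor 1670072/23 ≈ 72611.826; standard quotas: Violet 14.142, Teal 1.699, Gold 7.159.
Rounding down gives 14, 1, 7 = 22 seats, so the divisor must be adjusted.
With modified divisor 66700: modified quotas Violet 15.395, Teal 1.849, Gold 7.794.
Rounding down: Violet 15, Teal 1, Gold 7 (total 23).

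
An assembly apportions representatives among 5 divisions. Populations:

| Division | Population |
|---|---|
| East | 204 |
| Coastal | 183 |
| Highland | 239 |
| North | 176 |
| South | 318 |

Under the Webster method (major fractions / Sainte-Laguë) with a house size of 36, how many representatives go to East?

Standard divisor 1120/36 ≈ 31.111; standard quotas: East 6.557, Coastal 5.882, Highland 7.682, North 5.657, South 10.221.
Rounding to the nearest integer gives 7, 6, 8, 6, 10 = 37 seats, so the divisor must be adjusted.
With modified divisor 31.6: modified quotas East 6.456, Coastal 5.791, Highland 7.563, North 5.570, South 10.063.
Rounding to the nearest integer: East 6, Coastal 6, Highland 8, North 6, South 10 (total 36).
East receives 6.

6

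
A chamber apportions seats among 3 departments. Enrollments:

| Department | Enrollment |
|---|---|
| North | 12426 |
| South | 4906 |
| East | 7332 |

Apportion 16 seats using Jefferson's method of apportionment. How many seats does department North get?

Standard divisor 24664/16 ≈ 1541.5; standard quotas: North 8.061, South 3.183, East 4.756.
Rounding down gives 8, 3, 4 = 15 seats, so the divisor must be adjusted.
With modified divisor 1400: modified quotas North 8.876, South 3.504, East 5.237.
Rounding down: North 8, South 3, East 5 (total 16).
North receives 8.

8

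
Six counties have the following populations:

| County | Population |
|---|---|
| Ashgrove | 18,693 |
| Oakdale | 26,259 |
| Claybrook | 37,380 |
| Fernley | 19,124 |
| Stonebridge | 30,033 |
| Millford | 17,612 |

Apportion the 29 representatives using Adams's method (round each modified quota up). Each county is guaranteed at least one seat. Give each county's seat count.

Standard divisor 149101/29 ≈ 5141.414; standard quotas: Ashgrove 3.636, Oakdale 5.107, Claybrook 7.270, Fernley 3.720, Stonebridge 5.841, Millford 3.426.
Rounding up gives 4, 6, 8, 4, 6, 4 = 32 seats, so the divisor must be adjusted.
With modified divisor 5940: modified quotas Ashgrove 3.147, Oakdale 4.421, Claybrook 6.293, Fernley 3.220, Stonebridge 5.056, Millford 2.965.
Rounding up: Ashgrove 4, Oakdale 5, Claybrook 7, Fernley 4, Stonebridge 6, Millford 3 (total 29).

Ashgrove=4; Oakdale=5; Claybrook=7; Fernley=4; Stonebridge=6; Millford=3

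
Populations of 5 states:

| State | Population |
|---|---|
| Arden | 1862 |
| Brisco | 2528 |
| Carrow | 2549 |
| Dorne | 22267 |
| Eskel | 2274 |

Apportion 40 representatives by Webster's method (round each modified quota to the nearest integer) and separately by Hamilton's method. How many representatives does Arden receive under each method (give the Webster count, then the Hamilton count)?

Webster: Arden 2, Brisco 3, Carrow 3, Dorne 29, Eskel 3.
Hamilton: Arden 3, Brisco 3, Carrow 3, Dorne 28, Eskel 3.
Arden gets 2 under Webster and 3 under Hamilton.

2 and 3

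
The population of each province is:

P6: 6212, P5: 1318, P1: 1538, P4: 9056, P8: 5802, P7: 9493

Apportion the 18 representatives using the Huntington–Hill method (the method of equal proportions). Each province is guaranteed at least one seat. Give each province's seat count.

With divisor 1909: modified quotas P6 3.254, P5 0.690, P1 0.806, P4 4.744, P8 3.039, P7 4.973.
Geometric-mean thresholds: P6 √(3·4)=3.464, P5 (min 1), P1 (min 1), P4 √(4·5)=4.472, P8 √(3·4)=3.464, P7 √(4·5)=4.472.
Each quota rounded against its threshold gives P6 3, P5 1, P1 1, P4 5, P8 3, P7 5 (total 18).

P6 3, P5 1, P1 1, P4 5, P8 3, P7 5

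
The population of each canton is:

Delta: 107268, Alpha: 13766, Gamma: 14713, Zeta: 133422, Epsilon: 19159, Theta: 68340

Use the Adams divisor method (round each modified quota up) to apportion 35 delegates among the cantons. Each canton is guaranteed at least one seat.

Standard divisor 356668/35 ≈ 10190.514; standard quotas: Delta 10.526, Alpha 1.351, Gamma 1.444, Zeta 13.093, Epsilon 1.880, Theta 6.706.
Rounding up gives 11, 2, 2, 14, 2, 7 = 38 seats, so the divisor must be adjusted.
With modified divisor 11300: modified quotas Delta 9.493, Alpha 1.218, Gamma 1.302, Zeta 11.807, Epsilon 1.695, Theta 6.048.
Rounding up: Delta 10, Alpha 2, Gamma 2, Zeta 12, Epsilon 2, Theta 7 (total 35).

Delta: 10, Alpha: 2, Gamma: 2, Zeta: 12, Epsilon: 2, Theta: 7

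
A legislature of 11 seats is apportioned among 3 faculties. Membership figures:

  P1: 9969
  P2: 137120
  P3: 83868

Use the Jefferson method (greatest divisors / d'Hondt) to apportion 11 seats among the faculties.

Standard divisor 230957/11 ≈ 20996.091; standard quotas: P1 0.475, P2 6.531, P3 3.994.
Rounding down gives 0, 6, 3 = 9 seats, so the divisor must be adjusted.
With modified divisor 18400: modified quotas P1 0.542, P2 7.452, P3 4.558.
Rounding down: P1 0, P2 7, P3 4 (total 11).

P1 0, P2 7, P3 4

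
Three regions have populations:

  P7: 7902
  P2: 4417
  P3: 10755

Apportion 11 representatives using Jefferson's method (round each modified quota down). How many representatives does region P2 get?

Standard divisor 23074/11 ≈ 2097.636; standard quotas: P7 3.767, P2 2.106, P3 5.127.
Rounding down gives 3, 2, 5 = 10 seats, so the divisor must be adjusted.
With modified divisor 1900: modified quotas P7 4.159, P2 2.325, P3 5.661.
Rounding down: P7 4, P2 2, P3 5 (total 11).
P2 receives 2.

2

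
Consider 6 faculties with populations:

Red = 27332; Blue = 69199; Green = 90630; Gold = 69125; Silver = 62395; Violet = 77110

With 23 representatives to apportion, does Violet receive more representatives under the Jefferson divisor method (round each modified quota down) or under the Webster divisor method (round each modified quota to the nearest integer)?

Jefferson: Red 1, Blue 4, Green 5, Gold 4, Silver 4, Violet 5.
Webster: Red 2, Blue 4, Green 5, Gold 4, Silver 4, Violet 4.
Violet gets 5 under Jefferson and 4 under Webster.

Jefferson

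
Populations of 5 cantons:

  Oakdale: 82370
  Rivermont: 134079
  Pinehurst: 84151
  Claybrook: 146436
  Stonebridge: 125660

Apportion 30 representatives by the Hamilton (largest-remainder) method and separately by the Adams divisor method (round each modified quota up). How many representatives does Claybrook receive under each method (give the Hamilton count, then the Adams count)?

8 and 7

Hamilton: Oakdale 4, Rivermont 7, Pinehurst 4, Claybrook 8, Stonebridge 7.
Adams: Oakdale 4, Rivermont 7, Pinehurst 5, Claybrook 7, Stonebridge 7.
Claybrook gets 8 under Hamilton and 7 under Adams.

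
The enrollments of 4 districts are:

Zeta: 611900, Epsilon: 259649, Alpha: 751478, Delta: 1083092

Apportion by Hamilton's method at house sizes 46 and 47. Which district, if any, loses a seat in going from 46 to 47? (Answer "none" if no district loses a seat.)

Epsilon

At 46 seats: Zeta 10, Epsilon 5, Alpha 13, Delta 18.
At 47 seats: Zeta 11, Epsilon 4, Alpha 13, Delta 19.
Epsilon drops from 5 to 4.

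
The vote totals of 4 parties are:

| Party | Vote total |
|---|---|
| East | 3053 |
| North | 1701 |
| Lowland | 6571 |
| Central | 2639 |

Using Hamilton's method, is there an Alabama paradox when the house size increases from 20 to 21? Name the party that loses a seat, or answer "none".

At 20 seats: East 4, North 3, Lowland 9, Central 4.
At 21 seats: East 5, North 2, Lowland 10, Central 4.
North drops from 3 to 2.

North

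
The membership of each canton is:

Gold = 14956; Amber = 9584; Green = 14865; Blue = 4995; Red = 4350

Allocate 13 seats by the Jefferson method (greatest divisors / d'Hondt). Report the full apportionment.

Standard divisor 48750/13 ≈ 3750; standard quotas: Gold 3.988, Amber 2.556, Green 3.964, Blue 1.332, Red 1.160.
Rounding down gives 3, 2, 3, 1, 1 = 10 seats, so the divisor must be adjusted.
With modified divisor 3100: modified quotas Gold 4.825, Amber 3.092, Green 4.795, Blue 1.611, Red 1.403.
Rounding down: Gold 4, Amber 3, Green 4, Blue 1, Red 1 (total 13).

Gold 4; Amber 3; Green 4; Blue 1; Red 1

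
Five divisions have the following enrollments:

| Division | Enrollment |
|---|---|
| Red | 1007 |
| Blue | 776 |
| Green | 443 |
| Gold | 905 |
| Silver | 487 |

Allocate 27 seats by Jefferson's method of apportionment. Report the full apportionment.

Standard divisor 3618/27 ≈ 134; standard quotas: Red 7.515, Blue 5.791, Green 3.306, Gold 6.754, Silver 3.634.
Rounding down gives 7, 5, 3, 6, 3 = 24 seats, so the divisor must be adjusted.
With modified divisor 124: modified quotas Red 8.121, Blue 6.258, Green 3.573, Gold 7.298, Silver 3.927.
Rounding down: Red 8, Blue 6, Green 3, Gold 7, Silver 3 (total 27).

Red=8, Blue=6, Green=3, Gold=7, Silver=3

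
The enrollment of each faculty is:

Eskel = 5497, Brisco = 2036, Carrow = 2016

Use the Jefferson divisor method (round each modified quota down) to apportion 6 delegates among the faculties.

Eskel 4, Brisco 1, Carrow 1

Standard divisor 9549/6 ≈ 1591.5; standard quotas: Eskel 3.454, Brisco 1.279, Carrow 1.267.
Rounding down gives 3, 1, 1 = 5 seats, so the divisor must be adjusted.
With modified divisor 1200: modified quotas Eskel 4.581, Brisco 1.697, Carrow 1.680.
Rounding down: Eskel 4, Brisco 1, Carrow 1 (total 6).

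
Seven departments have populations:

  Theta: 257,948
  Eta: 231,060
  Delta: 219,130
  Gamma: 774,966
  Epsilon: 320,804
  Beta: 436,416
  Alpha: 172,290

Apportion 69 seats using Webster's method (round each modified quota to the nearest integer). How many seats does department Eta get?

Standard divisor 2412614/69 ≈ 34965.42; standard quotas: Theta 7.377, Eta 6.608, Delta 6.267, Gamma 22.164, Epsilon 9.175, Beta 12.481, Alpha 4.927.
Rounding to the nearest integer gives 7, 7, 6, 22, 9, 12, 5 = 68 seats, so the divisor must be adjusted.
With modified divisor 34700: modified quotas Theta 7.434, Eta 6.659, Delta 6.315, Gamma 22.333, Epsilon 9.245, Beta 12.577, Alpha 4.965.
Rounding to the nearest integer: Theta 7, Eta 7, Delta 6, Gamma 22, Epsilon 9, Beta 13, Alpha 5 (total 69).
Eta receives 7.

7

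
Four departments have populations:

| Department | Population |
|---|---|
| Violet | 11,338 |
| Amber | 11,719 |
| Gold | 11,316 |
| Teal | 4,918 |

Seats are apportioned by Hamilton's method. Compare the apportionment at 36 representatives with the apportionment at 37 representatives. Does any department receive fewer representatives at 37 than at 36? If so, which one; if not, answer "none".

Teal

At 36 seats: Violet 10, Amber 11, Gold 10, Teal 5.
At 37 seats: Violet 11, Amber 11, Gold 11, Teal 4.
Teal drops from 5 to 4.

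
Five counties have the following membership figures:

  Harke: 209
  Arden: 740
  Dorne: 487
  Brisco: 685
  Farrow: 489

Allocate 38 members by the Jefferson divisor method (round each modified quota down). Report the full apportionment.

Standard divisor 2610/38 ≈ 68.684; standard quotas: Harke 3.043, Arden 10.774, Dorne 7.090, Brisco 9.973, Farrow 7.120.
Rounding down gives 3, 10, 7, 9, 7 = 36 seats, so the divisor must be adjusted.
With modified divisor 65: modified quotas Harke 3.215, Arden 11.385, Dorne 7.492, Brisco 10.538, Farrow 7.523.
Rounding down: Harke 3, Arden 11, Dorne 7, Brisco 10, Farrow 7 (total 38).

Harke 3, Arden 11, Dorne 7, Brisco 10, Farrow 7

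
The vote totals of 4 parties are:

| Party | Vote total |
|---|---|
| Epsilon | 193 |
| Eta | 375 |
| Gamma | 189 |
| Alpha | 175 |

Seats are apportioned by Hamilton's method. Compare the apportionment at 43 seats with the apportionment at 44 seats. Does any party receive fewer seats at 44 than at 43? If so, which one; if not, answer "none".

At 43 seats: Epsilon 9, Eta 17, Gamma 9, Alpha 8.
At 44 seats: Epsilon 9, Eta 18, Gamma 9, Alpha 8.
No party's allocation decreased.

none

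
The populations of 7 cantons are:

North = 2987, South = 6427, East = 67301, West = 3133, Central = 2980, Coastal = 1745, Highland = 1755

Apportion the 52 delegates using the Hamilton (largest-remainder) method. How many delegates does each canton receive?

North 2, South 4, East 40, West 2, Central 2, Coastal 1, Highland 1

Standard divisor: 86328 ÷ 52 ≈ 1660.154.
Standard quotas: North 1.7992, South 3.8713, East 40.5390, West 1.8872, Central 1.7950, Coastal 1.0511, Highland 1.0571.
Lower quotas: North 1, South 3, East 40, West 1, Central 1, Coastal 1, Highland 1 (sum 48, leaving 4 seats).
Remainders in descending order: West 0.8872, South 0.8713, North 0.7992, Central 0.7950, East 0.5390, Highland 0.0571, Coastal 0.0511.
The surplus seats go to West, South, North, Central.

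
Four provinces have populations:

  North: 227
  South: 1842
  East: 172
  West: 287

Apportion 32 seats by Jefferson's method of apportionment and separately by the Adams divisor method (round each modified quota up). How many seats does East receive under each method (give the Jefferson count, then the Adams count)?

Jefferson: North 3, South 24, East 2, West 3.
Adams: North 3, South 22, East 3, West 4.
East gets 2 under Jefferson and 3 under Adams.

2 and 3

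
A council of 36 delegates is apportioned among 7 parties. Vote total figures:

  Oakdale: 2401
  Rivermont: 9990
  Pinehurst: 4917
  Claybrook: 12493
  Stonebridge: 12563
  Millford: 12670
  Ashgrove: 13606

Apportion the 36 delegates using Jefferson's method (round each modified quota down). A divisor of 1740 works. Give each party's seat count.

Oakdale 1, Rivermont 5, Pinehurst 2, Claybrook 7, Stonebridge 7, Millford 7, Ashgrove 7

With modified divisor 1740: modified quotas Oakdale 1.380, Rivermont 5.741, Pinehurst 2.826, Claybrook 7.180, Stonebridge 7.220, Millford 7.282, Ashgrove 7.820.
Rounding down: Oakdale 1, Rivermont 5, Pinehurst 2, Claybrook 7, Stonebridge 7, Millford 7, Ashgrove 7 (total 36).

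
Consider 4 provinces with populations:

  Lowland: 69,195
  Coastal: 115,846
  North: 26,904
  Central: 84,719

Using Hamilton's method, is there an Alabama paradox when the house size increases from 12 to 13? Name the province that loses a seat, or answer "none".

none

At 12 seats: Lowland 3, Coastal 5, North 1, Central 3.
At 13 seats: Lowland 3, Coastal 5, North 1, Central 4.
No province's allocation decreased.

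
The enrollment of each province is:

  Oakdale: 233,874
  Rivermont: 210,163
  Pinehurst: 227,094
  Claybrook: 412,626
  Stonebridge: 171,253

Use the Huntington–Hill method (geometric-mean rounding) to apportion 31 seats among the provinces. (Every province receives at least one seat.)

Oakdale=6, Rivermont=5, Pinehurst=6, Claybrook=10, Stonebridge=4

With divisor 40402: modified quotas Oakdale 5.789, Rivermont 5.202, Pinehurst 5.621, Claybrook 10.213, Stonebridge 4.239.
Geometric-mean thresholds: Oakdale √(5·6)=5.477, Rivermont √(5·6)=5.477, Pinehurst √(5·6)=5.477, Claybrook √(10·11)=10.488, Stonebridge √(4·5)=4.472.
Each quota rounded against its threshold gives Oakdale 6, Rivermont 5, Pinehurst 6, Claybrook 10, Stonebridge 4 (total 31).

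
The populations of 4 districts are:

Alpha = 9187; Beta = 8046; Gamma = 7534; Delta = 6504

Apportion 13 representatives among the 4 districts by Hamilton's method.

Alpha: 4, Beta: 3, Gamma: 3, Delta: 3

Standard divisor: 31271 ÷ 13 ≈ 2405.462.
Standard quotas: Alpha 3.8192, Beta 3.3449, Gamma 3.1320, Delta 2.7038.
Lower quotas: Alpha 3, Beta 3, Gamma 3, Delta 2 (sum 11, leaving 2 seats).
Remainders in descending order: Alpha 0.8192, Delta 0.7038, Beta 0.3449, Gamma 0.1320.
The surplus seats go to Alpha, Delta.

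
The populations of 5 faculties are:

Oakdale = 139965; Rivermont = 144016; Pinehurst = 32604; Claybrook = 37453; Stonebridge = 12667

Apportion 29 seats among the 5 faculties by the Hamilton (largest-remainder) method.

The standard divisor is 366705/29 = 12645.
Standard quotas: Oakdale 11.0688, Rivermont 11.3892, Pinehurst 2.5784, Claybrook 2.9619, Stonebridge 1.0017.
Lower quotas: Oakdale 11, Rivermont 11, Pinehurst 2, Claybrook 2, Stonebridge 1 (sum 27, leaving 2 seats).
Remainders in descending order: Claybrook 0.9619, Pinehurst 0.5784, Rivermont 0.3892, Oakdale 0.0688, Stonebridge 0.0017.
The surplus seats go to Claybrook, Pinehurst.

Oakdale=11, Rivermont=11, Pinehurst=3, Claybrook=3, Stonebridge=1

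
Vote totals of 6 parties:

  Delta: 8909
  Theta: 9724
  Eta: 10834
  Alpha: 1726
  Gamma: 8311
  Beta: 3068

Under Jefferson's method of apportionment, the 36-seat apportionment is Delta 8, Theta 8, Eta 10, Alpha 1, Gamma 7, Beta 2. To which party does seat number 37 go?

Priority for the next seat is population ÷ (current seats + 1).
Priorities: Delta 989.889, Theta 1080.444, Eta 984.909, Alpha 863.000, Gamma 1038.875, Beta 1022.667.
Highest priority: Theta.

Theta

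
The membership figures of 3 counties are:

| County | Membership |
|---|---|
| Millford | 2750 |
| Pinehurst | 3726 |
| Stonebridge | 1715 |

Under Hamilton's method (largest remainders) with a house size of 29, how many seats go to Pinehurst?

Standard divisor: 8191 ÷ 29 ≈ 282.448.
Standard quotas: Millford 9.736, Pinehurst 13.192, Stonebridge 6.072.
Lower quotas: Millford 9, Pinehurst 13, Stonebridge 6 (sum 28, leaving 1 seat).
Remainders in descending order: Millford 0.736, Pinehurst 0.192, Stonebridge 0.072.
The surplus seat goes to Millford.
Pinehurst receives 13.

13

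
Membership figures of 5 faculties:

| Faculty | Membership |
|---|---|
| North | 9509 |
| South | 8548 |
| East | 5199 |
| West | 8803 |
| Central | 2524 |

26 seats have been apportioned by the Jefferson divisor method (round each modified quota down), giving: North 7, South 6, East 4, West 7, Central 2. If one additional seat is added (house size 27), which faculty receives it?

Priority for the next seat is population ÷ (current seats + 1).
Priorities: North 1188.625, South 1221.143, East 1039.800, West 1100.375, Central 841.333.
Highest priority: South.

South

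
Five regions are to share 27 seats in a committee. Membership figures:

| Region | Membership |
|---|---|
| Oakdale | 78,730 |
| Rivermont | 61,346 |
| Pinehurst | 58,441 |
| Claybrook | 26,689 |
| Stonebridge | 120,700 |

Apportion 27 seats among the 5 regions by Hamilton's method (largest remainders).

Oakdale: 6, Rivermont: 5, Pinehurst: 5, Claybrook: 2, Stonebridge: 9

Total 345906; standard divisor 345906/27 ≈ 12811.333.
Standard quotas: Oakdale 6.1453, Rivermont 4.7884, Pinehurst 4.5617, Claybrook 2.0832, Stonebridge 9.4213.
Lower quotas: Oakdale 6, Rivermont 4, Pinehurst 4, Claybrook 2, Stonebridge 9 (sum 25, leaving 2 seats).
Remainders in descending order: Rivermont 0.7884, Pinehurst 0.5617, Stonebridge 0.4213, Oakdale 0.1453, Claybrook 0.0832.
Largest remainders: Rivermont, Pinehurst receive the extra seats.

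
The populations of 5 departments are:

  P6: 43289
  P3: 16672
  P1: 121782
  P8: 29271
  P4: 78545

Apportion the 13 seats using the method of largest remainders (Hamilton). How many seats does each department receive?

The standard divisor is 289559/13 ≈ 22273.769.
Standard quotas: P6 1.9435, P3 0.7485, P1 5.4675, P8 1.3141, P4 3.5263.
Lower quotas: P6 1, P3 0, P1 5, P8 1, P4 3 (sum 10, leaving 3 seats).
Remainders in descending order: P6 0.9435, P3 0.7485, P4 0.5263, P1 0.4675, P8 0.3141.
Largest remainders: P6, P3, P4 receive the extra seats.

P6 2, P3 1, P1 5, P8 1, P4 4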